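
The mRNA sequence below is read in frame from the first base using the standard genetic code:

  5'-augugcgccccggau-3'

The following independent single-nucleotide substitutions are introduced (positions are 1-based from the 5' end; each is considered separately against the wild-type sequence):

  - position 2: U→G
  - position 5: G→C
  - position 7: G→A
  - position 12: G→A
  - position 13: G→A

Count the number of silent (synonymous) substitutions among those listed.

1

Codon 1: AUG (Met) → AGG (Arg) — missense.
Codon 2: UGC (Cys) → UCC (Ser) — missense.
Codon 3: GCC (Ala) → ACC (Thr) — missense.
Codon 4: CCG (Pro) → CCA (Pro) — synonymous.
Codon 5: GAU (Asp) → AAU (Asn) — missense.
Synonymous: 1 of 5.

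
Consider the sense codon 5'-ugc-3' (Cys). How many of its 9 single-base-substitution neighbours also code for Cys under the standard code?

Position 1: none → 0 synonymous.
Position 2: none → 0 synonymous.
Position 3: UGU → 1 synonymous.
Total: 0 + 0 + 1 = 1.

1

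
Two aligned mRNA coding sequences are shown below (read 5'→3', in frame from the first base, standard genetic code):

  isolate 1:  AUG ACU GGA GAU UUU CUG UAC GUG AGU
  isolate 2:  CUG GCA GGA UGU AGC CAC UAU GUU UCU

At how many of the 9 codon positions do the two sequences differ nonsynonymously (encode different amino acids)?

Codon 1: AUG Met / CUG Leu — nonsynonymous.
Codon 2: ACU Thr / GCA Ala — nonsynonymous.
Codon 3: GGA Gly / GGA Gly — identical.
Codon 4: GAU Asp / UGU Cys — nonsynonymous.
Codon 5: UUU Phe / AGC Ser — nonsynonymous.
Codon 6: CUG Leu / CAC His — nonsynonymous.
Codon 7: UAC Tyr / UAU Tyr — synonymous.
Codon 8: GUG Val / GUU Val — synonymous.
Codon 9: AGU Ser / UCU Ser — synonymous.
Nonsynonymous differences: 5.

5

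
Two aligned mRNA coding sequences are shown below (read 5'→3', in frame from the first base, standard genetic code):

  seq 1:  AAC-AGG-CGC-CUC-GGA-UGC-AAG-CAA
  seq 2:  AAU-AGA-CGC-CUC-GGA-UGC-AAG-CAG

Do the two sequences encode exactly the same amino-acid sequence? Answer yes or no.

Codon 1: AAC Asn / AAU Asn — synonymous.
Codon 2: AGG Arg / AGA Arg — synonymous.
Codon 3: CGC Arg / CGC Arg — identical.
Codon 4: CUC Leu / CUC Leu — identical.
Codon 5: GGA Gly / GGA Gly — identical.
Codon 6: UGC Cys / UGC Cys — identical.
Codon 7: AAG Lys / AAG Lys — identical.
Codon 8: CAA Gln / CAG Gln — synonymous.
Nonsynonymous differences: 0 → same protein.

yes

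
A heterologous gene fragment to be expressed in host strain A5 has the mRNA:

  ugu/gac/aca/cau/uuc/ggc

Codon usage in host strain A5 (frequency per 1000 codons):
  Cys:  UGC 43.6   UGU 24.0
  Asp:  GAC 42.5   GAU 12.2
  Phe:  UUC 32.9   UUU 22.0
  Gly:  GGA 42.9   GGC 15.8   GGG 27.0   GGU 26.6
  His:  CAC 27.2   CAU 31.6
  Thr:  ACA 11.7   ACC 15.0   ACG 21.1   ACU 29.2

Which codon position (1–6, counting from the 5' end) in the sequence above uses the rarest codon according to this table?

3

Codon 1 UGU (Cys): 24.0 per 1000.
Codon 2 GAC (Asp): 42.5 per 1000.
Codon 3 ACA (Thr): 11.7 per 1000.
Codon 4 CAU (His): 31.6 per 1000.
Codon 5 UUC (Phe): 32.9 per 1000.
Codon 6 GGC (Gly): 15.8 per 1000.
Lowest frequency is 11.7 at codon 3.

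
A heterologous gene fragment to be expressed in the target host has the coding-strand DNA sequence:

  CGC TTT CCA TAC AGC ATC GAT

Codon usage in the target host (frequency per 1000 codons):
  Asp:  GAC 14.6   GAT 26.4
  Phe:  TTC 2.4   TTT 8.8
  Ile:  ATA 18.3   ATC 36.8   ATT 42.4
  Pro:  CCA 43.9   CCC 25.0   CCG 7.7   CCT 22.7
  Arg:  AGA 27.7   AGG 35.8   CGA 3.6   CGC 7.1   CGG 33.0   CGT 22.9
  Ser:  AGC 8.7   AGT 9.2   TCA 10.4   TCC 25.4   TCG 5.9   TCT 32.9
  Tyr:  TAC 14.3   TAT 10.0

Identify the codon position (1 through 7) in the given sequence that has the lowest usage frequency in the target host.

Codon 1 CGC (Arg): 7.1 per 1000.
Codon 2 TTT (Phe): 8.8 per 1000.
Codon 3 CCA (Pro): 43.9 per 1000.
Codon 4 TAC (Tyr): 14.3 per 1000.
Codon 5 AGC (Ser): 8.7 per 1000.
Codon 6 ATC (Ile): 36.8 per 1000.
Codon 7 GAT (Asp): 26.4 per 1000.
Lowest frequency is 7.1 at codon 1.

1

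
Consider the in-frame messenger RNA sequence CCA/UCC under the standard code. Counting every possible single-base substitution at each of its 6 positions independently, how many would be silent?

6

Codon 1 (CCA, Pro): 3 synonymous substitutions.
Codon 2 (UCC, Ser): 3 synonymous substitutions.
Total: 3 + 3 = 6.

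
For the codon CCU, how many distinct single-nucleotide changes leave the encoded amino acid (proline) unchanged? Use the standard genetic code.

3

Position 1: none → 0 synonymous.
Position 2: none → 0 synonymous.
Position 3: CCC, CCA, CCG → 3 synonymous.
Total: 0 + 0 + 3 = 3.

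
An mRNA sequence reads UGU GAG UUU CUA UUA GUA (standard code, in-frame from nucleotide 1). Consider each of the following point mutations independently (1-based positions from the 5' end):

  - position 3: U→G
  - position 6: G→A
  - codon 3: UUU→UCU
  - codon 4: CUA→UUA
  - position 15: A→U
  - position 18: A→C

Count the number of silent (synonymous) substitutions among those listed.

Codon 1: UGU (Cys) → UGG (Trp) — missense.
Codon 2: GAG (Glu) → GAA (Glu) — synonymous.
Codon 3: UUU (Phe) → UCU (Ser) — missense.
Codon 4: CUA (Leu) → UUA (Leu) — synonymous.
Codon 5: UUA (Leu) → UUU (Phe) — missense.
Codon 6: GUA (Val) → GUC (Val) — synonymous.
Synonymous: 3 of 6.

3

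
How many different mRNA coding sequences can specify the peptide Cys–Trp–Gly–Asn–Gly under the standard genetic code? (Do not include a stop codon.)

64

Cys: 2 codons.
Trp: 1 codon.
Gly: 4 codons.
Asn: 2 codons.
Gly: 4 codons.
2 × 1 × 4 × 2 × 4 = 64.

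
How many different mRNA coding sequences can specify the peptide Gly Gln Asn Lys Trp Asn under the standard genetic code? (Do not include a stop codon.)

Gly: 4 codons.
Gln: 2 codons.
Asn: 2 codons.
Lys: 2 codons.
Trp: 1 codon.
Asn: 2 codons.
4 × 2 × 2 × 2 × 1 × 2 = 64.

64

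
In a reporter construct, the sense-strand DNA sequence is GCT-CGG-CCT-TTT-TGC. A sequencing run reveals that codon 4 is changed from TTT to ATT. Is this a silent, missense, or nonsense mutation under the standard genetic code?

missense

Position 10 falls in codon 4: TTT → Phe.
After the substitution the codon is ATT → Ile.
Phe ≠ Ile, so this is a missense mutation.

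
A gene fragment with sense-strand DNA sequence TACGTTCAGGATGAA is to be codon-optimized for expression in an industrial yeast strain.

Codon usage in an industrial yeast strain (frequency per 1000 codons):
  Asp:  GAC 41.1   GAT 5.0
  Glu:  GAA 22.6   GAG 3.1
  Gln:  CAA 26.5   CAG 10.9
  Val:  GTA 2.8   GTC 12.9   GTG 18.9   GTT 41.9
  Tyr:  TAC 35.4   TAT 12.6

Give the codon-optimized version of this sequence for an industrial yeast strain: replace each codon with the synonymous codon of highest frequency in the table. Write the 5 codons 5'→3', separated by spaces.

TAC GTT CAA GAC GAA

Codon 1 (Tyr): best is TAC at 35.4.
Codon 2 (Val): best is GTT at 41.9.
Codon 3 (Gln): best is CAA at 26.5.
Codon 4 (Asp): best is GAC at 41.1.
Codon 5 (Glu): best is GAA at 22.6.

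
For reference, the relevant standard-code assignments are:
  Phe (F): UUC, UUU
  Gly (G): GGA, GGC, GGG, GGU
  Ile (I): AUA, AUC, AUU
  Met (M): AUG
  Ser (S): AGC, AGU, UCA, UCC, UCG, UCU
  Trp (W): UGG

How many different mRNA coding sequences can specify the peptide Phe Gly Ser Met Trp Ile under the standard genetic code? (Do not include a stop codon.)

144

Phe: 2 codons.
Gly: 4 codons.
Ser: 6 codons.
Met: 1 codon.
Trp: 1 codon.
Ile: 3 codons.
2 × 4 × 6 × 1 × 1 × 3 = 144.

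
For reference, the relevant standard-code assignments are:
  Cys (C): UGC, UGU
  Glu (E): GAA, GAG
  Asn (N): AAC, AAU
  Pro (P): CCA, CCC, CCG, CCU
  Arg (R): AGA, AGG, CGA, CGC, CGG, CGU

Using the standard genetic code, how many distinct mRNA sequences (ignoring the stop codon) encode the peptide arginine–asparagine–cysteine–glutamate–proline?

192

Arg: 6 codons.
Asn: 2 codons.
Cys: 2 codons.
Glu: 2 codons.
Pro: 4 codons.
6 × 2 × 2 × 2 × 4 = 192.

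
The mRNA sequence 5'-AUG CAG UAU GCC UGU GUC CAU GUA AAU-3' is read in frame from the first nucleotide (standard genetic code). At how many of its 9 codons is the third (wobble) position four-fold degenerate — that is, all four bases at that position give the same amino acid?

Codon 1 AUG (Met): third position 1-fold.
Codon 2 CAG (Gln): third position 2-fold.
Codon 3 UAU (Tyr): third position 2-fold.
Codon 4 GCC (Ala): third position 4-fold.
Codon 5 UGU (Cys): third position 2-fold.
Codon 6 GUC (Val): third position 4-fold.
Codon 7 CAU (His): third position 2-fold.
Codon 8 GUA (Val): third position 4-fold.
Codon 9 AAU (Asn): third position 2-fold.
Four-fold degenerate third positions: 3.

3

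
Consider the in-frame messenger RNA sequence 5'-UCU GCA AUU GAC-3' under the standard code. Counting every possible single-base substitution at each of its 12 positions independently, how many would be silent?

9

Codon 1 (UCU, Ser): 3 synonymous substitutions.
Codon 2 (GCA, Ala): 3 synonymous substitutions.
Codon 3 (AUU, Ile): 2 synonymous substitutions.
Codon 4 (GAC, Asp): 1 synonymous substitution.
Total: 3 + 3 + 2 + 1 = 9.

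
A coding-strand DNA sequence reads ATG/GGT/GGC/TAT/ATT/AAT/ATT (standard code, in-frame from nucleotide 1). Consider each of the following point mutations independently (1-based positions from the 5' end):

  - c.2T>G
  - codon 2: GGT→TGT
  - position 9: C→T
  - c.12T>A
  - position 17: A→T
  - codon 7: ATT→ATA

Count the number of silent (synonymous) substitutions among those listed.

2

Codon 1: ATG (Met) → AGG (Arg) — missense.
Codon 2: GGT (Gly) → TGT (Cys) — missense.
Codon 3: GGC (Gly) → GGT (Gly) — synonymous.
Codon 4: TAT (Tyr) → TAA (Stop) — nonsense.
Codon 6: AAT (Asn) → ATT (Ile) — missense.
Codon 7: ATT (Ile) → ATA (Ile) — synonymous.
Synonymous: 2 of 6.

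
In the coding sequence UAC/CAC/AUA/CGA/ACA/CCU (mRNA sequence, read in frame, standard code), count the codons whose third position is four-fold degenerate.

3

Codon 1 UAC (Tyr): third position 2-fold.
Codon 2 CAC (His): third position 2-fold.
Codon 3 AUA (Ile): third position 3-fold.
Codon 4 CGA (Arg): third position 4-fold.
Codon 5 ACA (Thr): third position 4-fold.
Codon 6 CCU (Pro): third position 4-fold.
Four-fold degenerate third positions: 3.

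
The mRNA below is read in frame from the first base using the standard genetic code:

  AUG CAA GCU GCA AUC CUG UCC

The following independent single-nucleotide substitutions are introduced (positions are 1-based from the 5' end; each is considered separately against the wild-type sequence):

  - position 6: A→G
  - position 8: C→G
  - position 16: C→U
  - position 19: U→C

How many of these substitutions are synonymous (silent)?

2

Codon 2: CAA (Gln) → CAG (Gln) — synonymous.
Codon 3: GCU (Ala) → GGU (Gly) — missense.
Codon 6: CUG (Leu) → UUG (Leu) — synonymous.
Codon 7: UCC (Ser) → CCC (Pro) — missense.
Synonymous: 2 of 4.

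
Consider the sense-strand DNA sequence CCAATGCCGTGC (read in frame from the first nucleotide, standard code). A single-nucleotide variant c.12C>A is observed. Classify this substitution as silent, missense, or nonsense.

nonsense

Position 12 falls in codon 4: TGC → Cys.
After the substitution the codon is TGA → Stop.
The new codon is a stop codon, so this is a nonsense mutation.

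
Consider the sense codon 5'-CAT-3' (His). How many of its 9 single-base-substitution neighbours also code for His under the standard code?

Position 1: none → 0 synonymous.
Position 2: none → 0 synonymous.
Position 3: CAC → 1 synonymous.
Total: 0 + 0 + 1 = 1.

1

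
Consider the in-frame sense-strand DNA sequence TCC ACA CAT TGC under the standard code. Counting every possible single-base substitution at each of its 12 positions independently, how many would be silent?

8

Codon 1 (TCC, Ser): 3 synonymous substitutions.
Codon 2 (ACA, Thr): 3 synonymous substitutions.
Codon 3 (CAT, His): 1 synonymous substitution.
Codon 4 (TGC, Cys): 1 synonymous substitution.
Total: 3 + 3 + 1 + 1 = 8.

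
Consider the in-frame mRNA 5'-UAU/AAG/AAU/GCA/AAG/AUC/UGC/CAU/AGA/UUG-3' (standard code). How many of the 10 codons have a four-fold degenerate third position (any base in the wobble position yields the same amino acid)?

Codon 1 UAU (Tyr): third position 2-fold.
Codon 2 AAG (Lys): third position 2-fold.
Codon 3 AAU (Asn): third position 2-fold.
Codon 4 GCA (Ala): third position 4-fold.
Codon 5 AAG (Lys): third position 2-fold.
Codon 6 AUC (Ile): third position 3-fold.
Codon 7 UGC (Cys): third position 2-fold.
Codon 8 CAU (His): third position 2-fold.
Codon 9 AGA (Arg): third position 2-fold.
Codon 10 UUG (Leu): third position 2-fold.
Four-fold degenerate third positions: 1.

1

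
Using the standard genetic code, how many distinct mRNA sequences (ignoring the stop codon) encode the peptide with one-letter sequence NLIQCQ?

Asn: 2 codons.
Leu: 6 codons.
Ile: 3 codons.
Gln: 2 codons.
Cys: 2 codons.
Gln: 2 codons.
2 × 6 × 3 × 2 × 2 × 2 = 288.

288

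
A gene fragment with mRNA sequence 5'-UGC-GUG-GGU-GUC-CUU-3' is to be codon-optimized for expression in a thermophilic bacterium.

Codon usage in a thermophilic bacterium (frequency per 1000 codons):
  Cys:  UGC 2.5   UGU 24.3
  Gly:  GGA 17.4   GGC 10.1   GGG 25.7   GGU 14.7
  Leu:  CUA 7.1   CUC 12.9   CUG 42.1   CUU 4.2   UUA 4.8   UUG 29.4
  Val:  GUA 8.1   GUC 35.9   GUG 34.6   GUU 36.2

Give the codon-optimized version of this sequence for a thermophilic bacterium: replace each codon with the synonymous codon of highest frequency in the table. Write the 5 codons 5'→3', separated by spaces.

Codon 1 (Cys): best is UGU at 24.3.
Codon 2 (Val): best is GUU at 36.2.
Codon 3 (Gly): best is GGG at 25.7.
Codon 4 (Val): best is GUU at 36.2.
Codon 5 (Leu): best is CUG at 42.1.

UGU GUU GGG GUU CUG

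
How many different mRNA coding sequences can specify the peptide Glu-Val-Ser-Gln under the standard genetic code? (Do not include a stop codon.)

96

Glu: 2 codons.
Val: 4 codons.
Ser: 6 codons.
Gln: 2 codons.
2 × 4 × 6 × 2 = 96.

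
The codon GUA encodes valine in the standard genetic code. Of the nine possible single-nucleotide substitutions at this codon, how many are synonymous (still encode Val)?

3

Position 1: none → 0 synonymous.
Position 2: none → 0 synonymous.
Position 3: GUU, GUC, GUG → 3 synonymous.
Total: 0 + 0 + 3 = 3.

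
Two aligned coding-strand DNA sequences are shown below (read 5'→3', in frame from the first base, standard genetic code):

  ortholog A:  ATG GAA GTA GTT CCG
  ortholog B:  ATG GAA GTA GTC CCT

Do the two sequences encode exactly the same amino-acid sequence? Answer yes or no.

Codon 1: ATG Met / ATG Met — identical.
Codon 2: GAA Glu / GAA Glu — identical.
Codon 3: GTA Val / GTA Val — identical.
Codon 4: GTT Val / GTC Val — synonymous.
Codon 5: CCG Pro / CCT Pro — synonymous.
Nonsynonymous differences: 0 → same protein.

yes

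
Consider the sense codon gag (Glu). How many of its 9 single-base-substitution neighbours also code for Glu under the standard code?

1

Position 1: none → 0 synonymous.
Position 2: none → 0 synonymous.
Position 3: GAA → 1 synonymous.
Total: 0 + 0 + 1 = 1.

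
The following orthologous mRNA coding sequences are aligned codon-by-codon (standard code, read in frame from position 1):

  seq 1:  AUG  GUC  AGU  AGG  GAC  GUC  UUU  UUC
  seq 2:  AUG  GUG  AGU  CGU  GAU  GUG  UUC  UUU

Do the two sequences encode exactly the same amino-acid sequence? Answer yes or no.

Codon 1: AUG Met / AUG Met — identical.
Codon 2: GUC Val / GUG Val — synonymous.
Codon 3: AGU Ser / AGU Ser — identical.
Codon 4: AGG Arg / CGU Arg — synonymous.
Codon 5: GAC Asp / GAU Asp — synonymous.
Codon 6: GUC Val / GUG Val — synonymous.
Codon 7: UUU Phe / UUC Phe — synonymous.
Codon 8: UUC Phe / UUU Phe — synonymous.
Nonsynonymous differences: 0 → same protein.

yes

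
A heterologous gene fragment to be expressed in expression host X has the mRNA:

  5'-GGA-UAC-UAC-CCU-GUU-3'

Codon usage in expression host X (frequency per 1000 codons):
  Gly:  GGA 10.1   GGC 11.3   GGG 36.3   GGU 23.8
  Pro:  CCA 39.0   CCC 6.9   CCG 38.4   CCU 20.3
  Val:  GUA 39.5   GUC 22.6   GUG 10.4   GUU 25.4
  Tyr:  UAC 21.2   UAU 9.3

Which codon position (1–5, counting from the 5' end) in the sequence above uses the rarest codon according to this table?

Codon 1 GGA (Gly): 10.1 per 1000.
Codon 2 UAC (Tyr): 21.2 per 1000.
Codon 3 UAC (Tyr): 21.2 per 1000.
Codon 4 CCU (Pro): 20.3 per 1000.
Codon 5 GUU (Val): 25.4 per 1000.
Lowest frequency is 10.1 at codon 1.

1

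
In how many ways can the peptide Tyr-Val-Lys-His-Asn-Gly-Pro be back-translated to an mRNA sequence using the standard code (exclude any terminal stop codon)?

1024

Tyr: 2 codons.
Val: 4 codons.
Lys: 2 codons.
His: 2 codons.
Asn: 2 codons.
Gly: 4 codons.
Pro: 4 codons.
2 × 4 × 2 × 2 × 2 × 4 × 4 = 1024.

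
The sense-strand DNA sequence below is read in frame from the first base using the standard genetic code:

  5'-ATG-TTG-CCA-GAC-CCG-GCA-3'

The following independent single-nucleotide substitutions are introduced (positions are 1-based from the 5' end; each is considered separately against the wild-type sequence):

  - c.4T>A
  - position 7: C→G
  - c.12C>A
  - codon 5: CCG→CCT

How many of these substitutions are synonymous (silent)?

1

Codon 2: TTG (Leu) → ATG (Met) — missense.
Codon 3: CCA (Pro) → GCA (Ala) — missense.
Codon 4: GAC (Asp) → GAA (Glu) — missense.
Codon 5: CCG (Pro) → CCT (Pro) — synonymous.
Synonymous: 1 of 4.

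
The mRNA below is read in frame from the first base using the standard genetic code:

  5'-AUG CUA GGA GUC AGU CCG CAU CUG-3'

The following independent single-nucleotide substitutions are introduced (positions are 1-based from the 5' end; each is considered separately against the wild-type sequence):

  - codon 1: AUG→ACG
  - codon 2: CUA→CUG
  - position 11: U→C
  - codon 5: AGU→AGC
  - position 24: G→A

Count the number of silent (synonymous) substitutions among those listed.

3

Codon 1: AUG (Met) → ACG (Thr) — missense.
Codon 2: CUA (Leu) → CUG (Leu) — synonymous.
Codon 4: GUC (Val) → GCC (Ala) — missense.
Codon 5: AGU (Ser) → AGC (Ser) — synonymous.
Codon 8: CUG (Leu) → CUA (Leu) — synonymous.
Synonymous: 3 of 5.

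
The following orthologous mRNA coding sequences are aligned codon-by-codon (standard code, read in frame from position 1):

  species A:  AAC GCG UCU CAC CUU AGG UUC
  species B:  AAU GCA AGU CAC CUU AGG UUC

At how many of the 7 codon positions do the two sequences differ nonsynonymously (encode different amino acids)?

Codon 1: AAC Asn / AAU Asn — synonymous.
Codon 2: GCG Ala / GCA Ala — synonymous.
Codon 3: UCU Ser / AGU Ser — synonymous.
Codon 4: CAC His / CAC His — identical.
Codon 5: CUU Leu / CUU Leu — identical.
Codon 6: AGG Arg / AGG Arg — identical.
Codon 7: UUC Phe / UUC Phe — identical.
Nonsynonymous differences: 0.

0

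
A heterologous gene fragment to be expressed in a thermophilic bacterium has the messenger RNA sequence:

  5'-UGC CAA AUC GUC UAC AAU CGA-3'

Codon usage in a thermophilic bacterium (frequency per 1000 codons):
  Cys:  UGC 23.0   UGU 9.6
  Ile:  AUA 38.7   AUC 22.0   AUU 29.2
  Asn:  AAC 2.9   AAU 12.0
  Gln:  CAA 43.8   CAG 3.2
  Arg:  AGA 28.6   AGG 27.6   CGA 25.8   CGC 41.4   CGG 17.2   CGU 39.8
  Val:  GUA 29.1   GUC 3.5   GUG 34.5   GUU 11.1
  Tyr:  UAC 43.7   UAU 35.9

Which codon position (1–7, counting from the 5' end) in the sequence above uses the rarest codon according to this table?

4

Codon 1 UGC (Cys): 23.0 per 1000.
Codon 2 CAA (Gln): 43.8 per 1000.
Codon 3 AUC (Ile): 22.0 per 1000.
Codon 4 GUC (Val): 3.5 per 1000.
Codon 5 UAC (Tyr): 43.7 per 1000.
Codon 6 AAU (Asn): 12.0 per 1000.
Codon 7 CGA (Arg): 25.8 per 1000.
Lowest frequency is 3.5 at codon 4.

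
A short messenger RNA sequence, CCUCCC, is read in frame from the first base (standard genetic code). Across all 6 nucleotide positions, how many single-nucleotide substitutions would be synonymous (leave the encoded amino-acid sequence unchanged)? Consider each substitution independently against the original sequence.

6

Codon 1 (CCU, Pro): 3 synonymous substitutions.
Codon 2 (CCC, Pro): 3 synonymous substitutions.
Total: 3 + 3 = 6.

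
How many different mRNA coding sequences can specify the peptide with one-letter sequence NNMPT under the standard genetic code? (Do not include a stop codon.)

64

Asn: 2 codons.
Asn: 2 codons.
Met: 1 codon.
Pro: 4 codons.
Thr: 4 codons.
2 × 2 × 1 × 4 × 4 = 64.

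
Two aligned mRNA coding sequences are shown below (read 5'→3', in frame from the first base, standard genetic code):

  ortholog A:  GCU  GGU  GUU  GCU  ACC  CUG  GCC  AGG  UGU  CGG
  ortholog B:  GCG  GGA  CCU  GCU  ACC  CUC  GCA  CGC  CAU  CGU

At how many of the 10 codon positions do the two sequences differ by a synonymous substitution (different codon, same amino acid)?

6

Codon 1: GCU Ala / GCG Ala — synonymous.
Codon 2: GGU Gly / GGA Gly — synonymous.
Codon 3: GUU Val / CCU Pro — nonsynonymous.
Codon 4: GCU Ala / GCU Ala — identical.
Codon 5: ACC Thr / ACC Thr — identical.
Codon 6: CUG Leu / CUC Leu — synonymous.
Codon 7: GCC Ala / GCA Ala — synonymous.
Codon 8: AGG Arg / CGC Arg — synonymous.
Codon 9: UGU Cys / CAU His — nonsynonymous.
Codon 10: CGG Arg / CGU Arg — synonymous.
Synonymous differences: 6.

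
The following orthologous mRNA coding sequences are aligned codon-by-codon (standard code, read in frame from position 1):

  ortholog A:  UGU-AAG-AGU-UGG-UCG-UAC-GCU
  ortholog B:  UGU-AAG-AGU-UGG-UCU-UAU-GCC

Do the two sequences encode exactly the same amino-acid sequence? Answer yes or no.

yes

Codon 1: UGU Cys / UGU Cys — identical.
Codon 2: AAG Lys / AAG Lys — identical.
Codon 3: AGU Ser / AGU Ser — identical.
Codon 4: UGG Trp / UGG Trp — identical.
Codon 5: UCG Ser / UCU Ser — synonymous.
Codon 6: UAC Tyr / UAU Tyr — synonymous.
Codon 7: GCU Ala / GCC Ala — synonymous.
Nonsynonymous differences: 0 → same protein.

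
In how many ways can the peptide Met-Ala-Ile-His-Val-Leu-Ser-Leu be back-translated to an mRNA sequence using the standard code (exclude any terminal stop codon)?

Met: 1 codon.
Ala: 4 codons.
Ile: 3 codons.
His: 2 codons.
Val: 4 codons.
Leu: 6 codons.
Ser: 6 codons.
Leu: 6 codons.
1 × 4 × 3 × 2 × 4 × 6 × 6 × 6 = 20736.

20736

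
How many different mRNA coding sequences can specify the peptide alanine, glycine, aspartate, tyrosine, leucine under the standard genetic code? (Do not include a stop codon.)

384

Ala: 4 codons.
Gly: 4 codons.
Asp: 2 codons.
Tyr: 2 codons.
Leu: 6 codons.
4 × 4 × 2 × 2 × 6 = 384.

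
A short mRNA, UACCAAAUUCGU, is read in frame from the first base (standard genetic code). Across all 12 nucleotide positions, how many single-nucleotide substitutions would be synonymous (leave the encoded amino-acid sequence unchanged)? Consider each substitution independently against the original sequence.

Codon 1 (UAC, Tyr): 1 synonymous substitution.
Codon 2 (CAA, Gln): 1 synonymous substitution.
Codon 3 (AUU, Ile): 2 synonymous substitutions.
Codon 4 (CGU, Arg): 3 synonymous substitutions.
Total: 1 + 1 + 2 + 3 = 7.

7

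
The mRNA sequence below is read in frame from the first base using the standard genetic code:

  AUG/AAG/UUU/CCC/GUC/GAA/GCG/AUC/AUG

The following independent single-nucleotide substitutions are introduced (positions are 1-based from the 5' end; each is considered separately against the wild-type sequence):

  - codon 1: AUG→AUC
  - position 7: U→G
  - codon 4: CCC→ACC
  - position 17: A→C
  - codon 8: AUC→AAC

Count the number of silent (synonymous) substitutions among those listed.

Codon 1: AUG (Met) → AUC (Ile) — missense.
Codon 3: UUU (Phe) → GUU (Val) — missense.
Codon 4: CCC (Pro) → ACC (Thr) — missense.
Codon 6: GAA (Glu) → GCA (Ala) — missense.
Codon 8: AUC (Ile) → AAC (Asn) — missense.
Synonymous: 0 of 5.

0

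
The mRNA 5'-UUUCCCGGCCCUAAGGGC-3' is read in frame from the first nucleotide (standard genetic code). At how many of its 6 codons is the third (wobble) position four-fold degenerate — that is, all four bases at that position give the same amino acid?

Codon 1 UUU (Phe): third position 2-fold.
Codon 2 CCC (Pro): third position 4-fold.
Codon 3 GGC (Gly): third position 4-fold.
Codon 4 CCU (Pro): third position 4-fold.
Codon 5 AAG (Lys): third position 2-fold.
Codon 6 GGC (Gly): third position 4-fold.
Four-fold degenerate third positions: 4.

4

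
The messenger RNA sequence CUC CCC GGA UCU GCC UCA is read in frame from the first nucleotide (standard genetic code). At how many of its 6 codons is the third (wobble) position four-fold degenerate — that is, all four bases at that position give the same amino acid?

6

Codon 1 CUC (Leu): third position 4-fold.
Codon 2 CCC (Pro): third position 4-fold.
Codon 3 GGA (Gly): third position 4-fold.
Codon 4 UCU (Ser): third position 4-fold.
Codon 5 GCC (Ala): third position 4-fold.
Codon 6 UCA (Ser): third position 4-fold.
Four-fold degenerate third positions: 6.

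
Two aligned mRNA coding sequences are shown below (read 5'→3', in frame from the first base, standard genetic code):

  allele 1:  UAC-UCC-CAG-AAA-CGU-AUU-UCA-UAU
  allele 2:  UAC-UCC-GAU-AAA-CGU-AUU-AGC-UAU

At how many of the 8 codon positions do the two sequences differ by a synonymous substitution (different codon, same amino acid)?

Codon 1: UAC Tyr / UAC Tyr — identical.
Codon 2: UCC Ser / UCC Ser — identical.
Codon 3: CAG Gln / GAU Asp — nonsynonymous.
Codon 4: AAA Lys / AAA Lys — identical.
Codon 5: CGU Arg / CGU Arg — identical.
Codon 6: AUU Ile / AUU Ile — identical.
Codon 7: UCA Ser / AGC Ser — synonymous.
Codon 8: UAU Tyr / UAU Tyr — identical.
Synonymous differences: 1.

1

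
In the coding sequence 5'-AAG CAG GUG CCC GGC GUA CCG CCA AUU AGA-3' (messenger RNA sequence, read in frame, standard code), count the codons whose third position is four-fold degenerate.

6

Codon 1 AAG (Lys): third position 2-fold.
Codon 2 CAG (Gln): third position 2-fold.
Codon 3 GUG (Val): third position 4-fold.
Codon 4 CCC (Pro): third position 4-fold.
Codon 5 GGC (Gly): third position 4-fold.
Codon 6 GUA (Val): third position 4-fold.
Codon 7 CCG (Pro): third position 4-fold.
Codon 8 CCA (Pro): third position 4-fold.
Codon 9 AUU (Ile): third position 3-fold.
Codon 10 AGA (Arg): third position 2-fold.
Four-fold degenerate third positions: 6.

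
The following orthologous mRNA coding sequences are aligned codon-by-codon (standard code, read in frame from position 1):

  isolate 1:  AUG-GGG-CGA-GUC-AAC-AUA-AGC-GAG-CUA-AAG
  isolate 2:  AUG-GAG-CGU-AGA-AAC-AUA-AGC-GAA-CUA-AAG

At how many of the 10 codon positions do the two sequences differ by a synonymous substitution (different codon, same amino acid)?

Codon 1: AUG Met / AUG Met — identical.
Codon 2: GGG Gly / GAG Glu — nonsynonymous.
Codon 3: CGA Arg / CGU Arg — synonymous.
Codon 4: GUC Val / AGA Arg — nonsynonymous.
Codon 5: AAC Asn / AAC Asn — identical.
Codon 6: AUA Ile / AUA Ile — identical.
Codon 7: AGC Ser / AGC Ser — identical.
Codon 8: GAG Glu / GAA Glu — synonymous.
Codon 9: CUA Leu / CUA Leu — identical.
Codon 10: AAG Lys / AAG Lys — identical.
Synonymous differences: 2.

2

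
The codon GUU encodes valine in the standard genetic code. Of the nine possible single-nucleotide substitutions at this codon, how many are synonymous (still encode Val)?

3

Position 1: none → 0 synonymous.
Position 2: none → 0 synonymous.
Position 3: GUC, GUA, GUG → 3 synonymous.
Total: 0 + 0 + 3 = 3.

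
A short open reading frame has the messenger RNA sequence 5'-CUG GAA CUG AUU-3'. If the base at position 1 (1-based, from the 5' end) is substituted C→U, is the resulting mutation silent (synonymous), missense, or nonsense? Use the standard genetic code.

Position 1 falls in codon 1: CUG → Leu.
After the substitution the codon is UUG → Leu.
Both encode Leu, so the change is synonymous.

silent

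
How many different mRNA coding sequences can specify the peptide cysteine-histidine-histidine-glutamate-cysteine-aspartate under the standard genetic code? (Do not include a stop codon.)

Cys: 2 codons.
His: 2 codons.
His: 2 codons.
Glu: 2 codons.
Cys: 2 codons.
Asp: 2 codons.
2 × 2 × 2 × 2 × 2 × 2 = 64.

64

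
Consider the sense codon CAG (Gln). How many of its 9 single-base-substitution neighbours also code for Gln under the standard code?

1

Position 1: none → 0 synonymous.
Position 2: none → 0 synonymous.
Position 3: CAA → 1 synonymous.
Total: 0 + 0 + 1 = 1.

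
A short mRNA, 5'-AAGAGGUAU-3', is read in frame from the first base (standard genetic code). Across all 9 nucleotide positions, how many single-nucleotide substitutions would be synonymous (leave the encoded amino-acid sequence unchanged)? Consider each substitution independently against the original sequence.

4

Codon 1 (AAG, Lys): 1 synonymous substitution.
Codon 2 (AGG, Arg): 2 synonymous substitutions.
Codon 3 (UAU, Tyr): 1 synonymous substitution.
Total: 1 + 2 + 1 = 4.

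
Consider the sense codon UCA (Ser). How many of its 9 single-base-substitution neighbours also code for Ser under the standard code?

3

Position 1: none → 0 synonymous.
Position 2: none → 0 synonymous.
Position 3: UCU, UCC, UCG → 3 synonymous.
Total: 0 + 0 + 3 = 3.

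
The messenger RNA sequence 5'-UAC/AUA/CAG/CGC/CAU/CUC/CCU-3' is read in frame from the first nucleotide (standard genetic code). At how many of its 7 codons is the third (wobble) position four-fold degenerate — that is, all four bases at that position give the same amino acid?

3

Codon 1 UAC (Tyr): third position 2-fold.
Codon 2 AUA (Ile): third position 3-fold.
Codon 3 CAG (Gln): third position 2-fold.
Codon 4 CGC (Arg): third position 4-fold.
Codon 5 CAU (His): third position 2-fold.
Codon 6 CUC (Leu): third position 4-fold.
Codon 7 CCU (Pro): third position 4-fold.
Four-fold degenerate third positions: 3.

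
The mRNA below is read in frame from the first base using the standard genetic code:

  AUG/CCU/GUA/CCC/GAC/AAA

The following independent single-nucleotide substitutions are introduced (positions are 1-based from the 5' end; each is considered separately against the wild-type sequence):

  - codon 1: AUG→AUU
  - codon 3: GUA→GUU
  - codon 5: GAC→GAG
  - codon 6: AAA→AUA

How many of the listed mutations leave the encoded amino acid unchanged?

1

Codon 1: AUG (Met) → AUU (Ile) — missense.
Codon 3: GUA (Val) → GUU (Val) — synonymous.
Codon 5: GAC (Asp) → GAG (Glu) — missense.
Codon 6: AAA (Lys) → AUA (Ile) — missense.
Synonymous: 1 of 4.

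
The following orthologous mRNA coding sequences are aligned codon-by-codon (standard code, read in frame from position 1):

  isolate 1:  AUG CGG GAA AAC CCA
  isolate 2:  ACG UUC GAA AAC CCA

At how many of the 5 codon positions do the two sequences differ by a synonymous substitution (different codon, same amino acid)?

0

Codon 1: AUG Met / ACG Thr — nonsynonymous.
Codon 2: CGG Arg / UUC Phe — nonsynonymous.
Codon 3: GAA Glu / GAA Glu — identical.
Codon 4: AAC Asn / AAC Asn — identical.
Codon 5: CCA Pro / CCA Pro — identical.
Synonymous differences: 0.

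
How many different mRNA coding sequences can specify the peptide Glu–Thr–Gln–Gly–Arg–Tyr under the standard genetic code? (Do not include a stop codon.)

768

Glu: 2 codons.
Thr: 4 codons.
Gln: 2 codons.
Gly: 4 codons.
Arg: 6 codons.
Tyr: 2 codons.
2 × 4 × 2 × 4 × 6 × 2 = 768.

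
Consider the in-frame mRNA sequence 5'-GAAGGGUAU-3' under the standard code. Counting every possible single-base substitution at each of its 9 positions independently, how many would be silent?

5

Codon 1 (GAA, Glu): 1 synonymous substitution.
Codon 2 (GGG, Gly): 3 synonymous substitutions.
Codon 3 (UAU, Tyr): 1 synonymous substitution.
Total: 1 + 3 + 1 = 5.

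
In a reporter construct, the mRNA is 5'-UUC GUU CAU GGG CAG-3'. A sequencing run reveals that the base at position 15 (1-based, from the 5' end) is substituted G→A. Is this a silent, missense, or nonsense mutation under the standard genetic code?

silent

Position 15 falls in codon 5: CAG → Gln.
After the substitution the codon is CAA → Gln.
Both encode Gln, so the change is synonymous.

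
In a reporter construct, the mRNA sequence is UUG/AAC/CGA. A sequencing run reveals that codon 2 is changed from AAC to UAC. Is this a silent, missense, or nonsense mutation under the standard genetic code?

missense

Position 4 falls in codon 2: AAC → Asn.
After the substitution the codon is UAC → Tyr.
Asn ≠ Tyr, so this is a missense mutation.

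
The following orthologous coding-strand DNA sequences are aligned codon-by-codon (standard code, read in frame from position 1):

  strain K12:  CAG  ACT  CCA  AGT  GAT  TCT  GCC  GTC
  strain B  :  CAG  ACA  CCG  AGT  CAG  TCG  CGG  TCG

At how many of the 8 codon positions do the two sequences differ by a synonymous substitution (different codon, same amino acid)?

Codon 1: CAG Gln / CAG Gln — identical.
Codon 2: ACT Thr / ACA Thr — synonymous.
Codon 3: CCA Pro / CCG Pro — synonymous.
Codon 4: AGT Ser / AGT Ser — identical.
Codon 5: GAT Asp / CAG Gln — nonsynonymous.
Codon 6: TCT Ser / TCG Ser — synonymous.
Codon 7: GCC Ala / CGG Arg — nonsynonymous.
Codon 8: GTC Val / TCG Ser — nonsynonymous.
Synonymous differences: 3.

3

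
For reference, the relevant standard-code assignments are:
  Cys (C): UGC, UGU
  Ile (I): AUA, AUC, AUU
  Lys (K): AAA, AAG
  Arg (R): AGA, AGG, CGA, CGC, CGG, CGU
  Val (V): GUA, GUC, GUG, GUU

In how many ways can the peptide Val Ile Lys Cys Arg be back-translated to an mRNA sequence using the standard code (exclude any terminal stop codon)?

288

Val: 4 codons.
Ile: 3 codons.
Lys: 2 codons.
Cys: 2 codons.
Arg: 6 codons.
4 × 3 × 2 × 2 × 6 = 288.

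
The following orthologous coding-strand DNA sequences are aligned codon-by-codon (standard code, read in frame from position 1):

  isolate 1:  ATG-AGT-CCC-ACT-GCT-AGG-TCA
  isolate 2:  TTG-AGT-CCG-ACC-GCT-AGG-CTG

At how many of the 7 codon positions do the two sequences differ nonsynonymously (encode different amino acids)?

2

Codon 1: ATG Met / TTG Leu — nonsynonymous.
Codon 2: AGT Ser / AGT Ser — identical.
Codon 3: CCC Pro / CCG Pro — synonymous.
Codon 4: ACT Thr / ACC Thr — synonymous.
Codon 5: GCT Ala / GCT Ala — identical.
Codon 6: AGG Arg / AGG Arg — identical.
Codon 7: TCA Ser / CTG Leu — nonsynonymous.
Nonsynonymous differences: 2.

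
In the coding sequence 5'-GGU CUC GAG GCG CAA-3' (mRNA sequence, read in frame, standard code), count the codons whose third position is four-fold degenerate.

Codon 1 GGU (Gly): third position 4-fold.
Codon 2 CUC (Leu): third position 4-fold.
Codon 3 GAG (Glu): third position 2-fold.
Codon 4 GCG (Ala): third position 4-fold.
Codon 5 CAA (Gln): third position 2-fold.
Four-fold degenerate third positions: 3.

3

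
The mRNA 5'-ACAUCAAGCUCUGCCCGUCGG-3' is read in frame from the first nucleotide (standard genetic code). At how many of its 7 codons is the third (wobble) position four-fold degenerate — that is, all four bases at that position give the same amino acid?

Codon 1 ACA (Thr): third position 4-fold.
Codon 2 UCA (Ser): third position 4-fold.
Codon 3 AGC (Ser): third position 2-fold.
Codon 4 UCU (Ser): third position 4-fold.
Codon 5 GCC (Ala): third position 4-fold.
Codon 6 CGU (Arg): third position 4-fold.
Codon 7 CGG (Arg): third position 4-fold.
Four-fold degenerate third positions: 6.

6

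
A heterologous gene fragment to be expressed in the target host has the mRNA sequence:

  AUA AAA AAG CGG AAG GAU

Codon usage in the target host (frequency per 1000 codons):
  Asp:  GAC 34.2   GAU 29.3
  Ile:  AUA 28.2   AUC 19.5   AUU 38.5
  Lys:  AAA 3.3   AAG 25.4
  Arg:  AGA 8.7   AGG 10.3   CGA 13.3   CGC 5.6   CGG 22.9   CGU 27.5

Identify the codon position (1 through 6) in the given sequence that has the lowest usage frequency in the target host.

2

Codon 1 AUA (Ile): 28.2 per 1000.
Codon 2 AAA (Lys): 3.3 per 1000.
Codon 3 AAG (Lys): 25.4 per 1000.
Codon 4 CGG (Arg): 22.9 per 1000.
Codon 5 AAG (Lys): 25.4 per 1000.
Codon 6 GAU (Asp): 29.3 per 1000.
Lowest frequency is 3.3 at codon 2.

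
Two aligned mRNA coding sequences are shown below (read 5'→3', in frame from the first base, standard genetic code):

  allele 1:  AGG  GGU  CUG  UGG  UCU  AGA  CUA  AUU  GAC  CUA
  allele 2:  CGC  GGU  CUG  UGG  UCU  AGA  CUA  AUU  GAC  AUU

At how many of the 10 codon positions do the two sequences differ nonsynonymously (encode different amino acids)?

Codon 1: AGG Arg / CGC Arg — synonymous.
Codon 2: GGU Gly / GGU Gly — identical.
Codon 3: CUG Leu / CUG Leu — identical.
Codon 4: UGG Trp / UGG Trp — identical.
Codon 5: UCU Ser / UCU Ser — identical.
Codon 6: AGA Arg / AGA Arg — identical.
Codon 7: CUA Leu / CUA Leu — identical.
Codon 8: AUU Ile / AUU Ile — identical.
Codon 9: GAC Asp / GAC Asp — identical.
Codon 10: CUA Leu / AUU Ile — nonsynonymous.
Nonsynonymous differences: 1.

1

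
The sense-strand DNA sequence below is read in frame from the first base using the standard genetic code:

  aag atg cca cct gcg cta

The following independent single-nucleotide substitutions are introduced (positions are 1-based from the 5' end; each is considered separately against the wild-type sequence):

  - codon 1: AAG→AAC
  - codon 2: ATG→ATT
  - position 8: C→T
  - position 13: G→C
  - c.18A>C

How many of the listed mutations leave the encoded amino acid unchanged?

Codon 1: AAG (Lys) → AAC (Asn) — missense.
Codon 2: ATG (Met) → ATT (Ile) — missense.
Codon 3: CCA (Pro) → CTA (Leu) — missense.
Codon 5: GCG (Ala) → CCG (Pro) — missense.
Codon 6: CTA (Leu) → CTC (Leu) — synonymous.
Synonymous: 1 of 5.

1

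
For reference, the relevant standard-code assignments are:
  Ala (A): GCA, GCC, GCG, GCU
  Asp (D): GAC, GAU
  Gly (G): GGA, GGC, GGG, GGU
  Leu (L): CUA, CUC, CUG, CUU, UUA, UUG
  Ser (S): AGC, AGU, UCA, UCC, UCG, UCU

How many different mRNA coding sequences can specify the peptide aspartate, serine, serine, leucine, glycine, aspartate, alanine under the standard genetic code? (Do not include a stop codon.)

Asp: 2 codons.
Ser: 6 codons.
Ser: 6 codons.
Leu: 6 codons.
Gly: 4 codons.
Asp: 2 codons.
Ala: 4 codons.
2 × 6 × 6 × 6 × 4 × 2 × 4 = 13824.

13824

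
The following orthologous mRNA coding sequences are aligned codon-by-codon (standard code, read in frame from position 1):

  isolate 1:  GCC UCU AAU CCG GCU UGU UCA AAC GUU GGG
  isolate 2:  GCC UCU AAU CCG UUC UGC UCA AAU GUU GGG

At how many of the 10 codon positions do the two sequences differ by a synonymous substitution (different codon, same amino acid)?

Codon 1: GCC Ala / GCC Ala — identical.
Codon 2: UCU Ser / UCU Ser — identical.
Codon 3: AAU Asn / AAU Asn — identical.
Codon 4: CCG Pro / CCG Pro — identical.
Codon 5: GCU Ala / UUC Phe — nonsynonymous.
Codon 6: UGU Cys / UGC Cys — synonymous.
Codon 7: UCA Ser / UCA Ser — identical.
Codon 8: AAC Asn / AAU Asn — synonymous.
Codon 9: GUU Val / GUU Val — identical.
Codon 10: GGG Gly / GGG Gly — identical.
Synonymous differences: 2.

2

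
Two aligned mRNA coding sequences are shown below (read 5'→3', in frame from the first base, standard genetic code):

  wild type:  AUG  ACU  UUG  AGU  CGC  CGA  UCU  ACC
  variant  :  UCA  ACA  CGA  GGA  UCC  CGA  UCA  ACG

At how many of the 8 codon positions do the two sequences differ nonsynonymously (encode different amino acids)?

4

Codon 1: AUG Met / UCA Ser — nonsynonymous.
Codon 2: ACU Thr / ACA Thr — synonymous.
Codon 3: UUG Leu / CGA Arg — nonsynonymous.
Codon 4: AGU Ser / GGA Gly — nonsynonymous.
Codon 5: CGC Arg / UCC Ser — nonsynonymous.
Codon 6: CGA Arg / CGA Arg — identical.
Codon 7: UCU Ser / UCA Ser — synonymous.
Codon 8: ACC Thr / ACG Thr — synonymous.
Nonsynonymous differences: 4.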